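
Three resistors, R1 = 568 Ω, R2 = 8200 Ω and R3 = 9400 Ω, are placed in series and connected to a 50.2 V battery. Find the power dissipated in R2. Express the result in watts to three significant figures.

0.0626 W

Since the resistors are in series they all carry the loop current I = V/R_total; the power in any one is I²R.
R_total = 568 + 8200 + 9400 = 18170 Ω
I = V / R_total = 50.2 / 18170 = 0.002763 A
P_R2 = I² × R2 = (0.002763)² × 8200 = 0.06260 W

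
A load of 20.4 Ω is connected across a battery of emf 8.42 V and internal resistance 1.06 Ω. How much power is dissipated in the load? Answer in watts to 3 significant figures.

3.14 W

Find the circuit current first, then P = I²R for the load (series elements share I).
I = ε / (r + R) = 8.42 / (1.06 + 20.4) = 0.3924 A
P_load = I² R = (0.3924)² × 20.4 = 3.140 W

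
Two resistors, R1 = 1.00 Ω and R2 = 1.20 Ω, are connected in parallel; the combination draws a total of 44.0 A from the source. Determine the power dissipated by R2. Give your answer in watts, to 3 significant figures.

The branches share the same voltage, but only the total current is given — find V from the equivalent resistance first.
1/R_eq = 1/1.00 + 1/1.20 ⇒ R_eq = 0.5455 Ω
V = I_total × R_eq = 44.00 × 0.5455 = 24.00 V
P_R2 = V² / R2 = (24.00)² / 1.20 = 480.0 W

480 W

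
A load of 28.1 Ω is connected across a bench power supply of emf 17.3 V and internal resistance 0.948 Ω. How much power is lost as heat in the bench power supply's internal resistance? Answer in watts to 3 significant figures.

0.336 W

r is in series with the load, so it carries the full circuit current — the loss in it is I²r.
I = ε / (r + R) = 17.3 / (0.948 + 28.1) = 0.5956 A
P_int = I² r = (0.5956)² × 0.948 = 0.3363 W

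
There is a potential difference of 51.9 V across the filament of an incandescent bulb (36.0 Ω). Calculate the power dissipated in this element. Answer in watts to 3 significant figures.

V and R are stated; P = V²/R avoids computing the current.
P = (51.9 V)² / 36.0 Ω = 74.82 W

74.8 W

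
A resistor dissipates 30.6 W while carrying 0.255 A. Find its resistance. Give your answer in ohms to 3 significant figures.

471 Ω

The two known quantities fix the third via R = P / I².
R = 30.6 / (0.2550)² = 470.6 Ω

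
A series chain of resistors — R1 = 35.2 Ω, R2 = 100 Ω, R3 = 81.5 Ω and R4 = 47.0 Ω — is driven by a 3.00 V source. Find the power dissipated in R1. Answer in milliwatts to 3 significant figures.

Since the resistors are in series they all carry the loop current I = V/R_total; the power in any one is I²R.
R_total = 35.2 + 100 + 81.5 + 47.0 = 263.7 Ω
I = V / R_total = 3.00 / 263.7 = 0.01138 A
P_R1 = I² × R1 = (0.01138)² × 35.2 = 0.004556 W

4.56 mW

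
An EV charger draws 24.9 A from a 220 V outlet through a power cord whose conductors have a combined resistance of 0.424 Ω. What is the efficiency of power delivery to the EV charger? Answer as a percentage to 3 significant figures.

95.2 %

The power cord carries the full 24.9 A.
P_line = I² R_line = (24.90)² × 0.424 = 262.9 W
P_source = V I = 220 × 24.90 = 5478 W; P_load = 5215 W
η = P_load / P_source = 5215 / 5478 = 0.9520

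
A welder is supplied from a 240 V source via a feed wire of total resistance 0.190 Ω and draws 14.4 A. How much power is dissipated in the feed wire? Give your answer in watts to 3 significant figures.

Line loss is just I²R for the cable — we know both I and R_line directly.
The feed wire carries the full 14.4 A.
P_line = I² R_line = (14.40)² × 0.190 = 39.40 W

39.4 W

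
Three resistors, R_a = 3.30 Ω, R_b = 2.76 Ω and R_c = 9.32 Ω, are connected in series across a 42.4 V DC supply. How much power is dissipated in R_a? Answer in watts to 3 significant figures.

Series elements share the same current, so find I first, then use P = I²R.
R_total = 3.30 + 2.76 + 9.32 = 15.38 Ω
I = V / R_total = 42.4 / 15.38 = 2.757 A
P_R_a = I² × R_a = (2.757)² × 3.30 = 25.08 W

25.1 W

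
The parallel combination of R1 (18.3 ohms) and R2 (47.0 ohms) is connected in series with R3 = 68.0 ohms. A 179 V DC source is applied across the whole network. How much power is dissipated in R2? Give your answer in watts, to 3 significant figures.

18.0 W

Collapse the R1‖R2 pair into one equivalent R_p; then R_p and R3 form a series string.
R_p = (18.3×47.0)/(18.3+47.0) = 13.17 Ω
R_total = R_p + 68.0 = 13.17 + 68.0 = 81.17 Ω
I = V / R_total = 179 / 81.17 = 2.205 A
Voltage across the parallel pair: V_p = I × R_p = 2.205 × 13.17 = 29.05 V
Use P = V²/R for R2 with V = V_p.
P_R2 = (29.05)² / 47.0 = 17.95 W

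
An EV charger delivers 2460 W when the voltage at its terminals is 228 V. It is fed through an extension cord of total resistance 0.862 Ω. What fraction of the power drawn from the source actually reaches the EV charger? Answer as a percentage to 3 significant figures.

I = P / V = 2460 / 228 = 10.79 A through the extension cord.
P_line = I² R_line = (10.79)² × 0.862 = 100.3 W
P_source = P_load + P_line = 2460 + 100.3 = 2560 W
η = P_load / P_source = 2460 / 2560 = 0.9608

96.1 %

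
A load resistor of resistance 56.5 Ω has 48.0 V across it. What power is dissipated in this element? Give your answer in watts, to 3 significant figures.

40.8 W

V and R are stated; P = V²/R avoids computing the current.
P = (48.0 V)² / 56.5 Ω = 40.78 W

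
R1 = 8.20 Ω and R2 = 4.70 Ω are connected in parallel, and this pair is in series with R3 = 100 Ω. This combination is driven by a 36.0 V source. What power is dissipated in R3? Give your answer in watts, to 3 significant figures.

12.2 W

Reduce the parallel combination to a single R_p; the circuit then becomes R_p in series with the remaining resistor.
R_p = (8.20×4.70)/(8.20+4.70) = 2.988 Ω
R_total = R_p + 100 = 2.988 + 100 = 103.0 Ω
I = V / R_total = 36.0 / 103.0 = 0.3496 A
R3 carries the full series current, so P = I²R.
P_R3 = (0.3496)² × 100 = 12.22 W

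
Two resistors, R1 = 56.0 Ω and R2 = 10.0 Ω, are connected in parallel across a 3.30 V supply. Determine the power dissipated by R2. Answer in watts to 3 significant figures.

R2 sits directly across the source, so P = V²/R with V = 3.30 V.
P_R2 = V² / R2 = (3.30)² / 10.0 Ω = 1.089 W

1.09 W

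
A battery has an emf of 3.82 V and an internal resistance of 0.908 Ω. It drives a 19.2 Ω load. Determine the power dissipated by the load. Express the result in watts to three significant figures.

0.693 W

The internal resistance and the load are in series, so the same I flows through both; get I from ε/(r+R), then I²R for the load.
I = ε / (r + R) = 3.82 / (0.908 + 19.2) = 0.1900 A
P_load = I² R = (0.1900)² × 19.2 = 0.6929 W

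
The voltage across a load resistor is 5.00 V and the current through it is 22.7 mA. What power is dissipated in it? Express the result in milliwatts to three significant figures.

With V and I both given, power follows immediately from P = V I.
P = 5.00 V × 0.02270 A = 0.1135 W

114 mW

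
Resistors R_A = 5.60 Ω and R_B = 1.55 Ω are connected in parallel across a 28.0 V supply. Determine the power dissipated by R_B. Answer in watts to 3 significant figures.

506 W

R_B sits directly across the source, so P = V²/R with V = 28.0 V.
P_R_B = V² / R_B = (28.0)² / 1.55 Ω = 505.8 W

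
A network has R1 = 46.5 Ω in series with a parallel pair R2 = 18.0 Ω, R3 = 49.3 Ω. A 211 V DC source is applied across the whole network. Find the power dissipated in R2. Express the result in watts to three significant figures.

121 W

Reduce the parallel pair to R_p first; the network is then a simple series string.
R_p = (18.0×49.3)/(18.0+49.3) = 13.19 Ω
R_total = 46.5 + 13.19 = 59.69 Ω
I = V / R_total = 211 / 59.69 = 3.535 A
Voltage across the parallel pair: V_p = I × R_p = 3.535 × 13.19 = 46.61 V
R2 sees V_p directly, so P = V_p² / R2.
P_R2 = (46.61)² / 18.0 = 120.7 W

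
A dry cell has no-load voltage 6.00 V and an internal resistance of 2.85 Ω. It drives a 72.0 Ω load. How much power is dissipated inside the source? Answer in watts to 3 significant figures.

The source's internal resistance is just another series element carrying I; its dissipation is I²r.
I = ε / (r + R) = 6.00 / (2.85 + 72.0) = 0.08016 A
P_int = I² r = (0.08016)² × 2.85 = 0.01831 W

0.0183 W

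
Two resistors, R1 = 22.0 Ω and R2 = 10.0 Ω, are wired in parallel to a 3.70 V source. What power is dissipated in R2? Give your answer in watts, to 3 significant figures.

1.37 W

The supply voltage appears across each parallel branch — just use P = V²/R2.
P_R2 = V² / R2 = (3.70)² / 10.0 Ω = 1.369 W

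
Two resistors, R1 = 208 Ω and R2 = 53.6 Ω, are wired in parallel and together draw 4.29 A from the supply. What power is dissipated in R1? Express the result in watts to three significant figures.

We need the common branch voltage; get it from I_total × R_eq, then P = V²/R for the branch.
1/R_eq = 1/208 + 1/53.6 ⇒ R_eq = 42.62 Ω
V = I_total × R_eq = 4.290 × 42.62 = 182.8 V
P_R1 = V² / R1 = (182.8)² / 208 = 160.7 W

161 W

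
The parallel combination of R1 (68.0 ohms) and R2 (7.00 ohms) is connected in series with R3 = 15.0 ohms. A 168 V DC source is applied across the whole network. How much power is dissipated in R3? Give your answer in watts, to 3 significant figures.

Collapse the R1‖R2 pair into one equivalent R_p; then R_p and R3 form a series string.
R_p = (68.0×7.00)/(68.0+7.00) = 6.347 Ω
R_total = R_p + 15.0 = 6.347 + 15.0 = 21.35 Ω
I = V / R_total = 168 / 21.35 = 7.870 A
R3 carries the full series current, so P = I²R.
P_R3 = (7.870)² × 15.0 = 929.1 W

929 W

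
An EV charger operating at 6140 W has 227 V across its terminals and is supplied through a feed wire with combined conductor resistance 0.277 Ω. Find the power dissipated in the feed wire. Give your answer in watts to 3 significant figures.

The feed wire and load are in series, so the same current flows in both; the loss is I²R_line.
I = P / V = 6140 / 227 = 27.05 A through the feed wire.
P_line = I² R_line = (27.05)² × 0.277 = 202.7 W

203 W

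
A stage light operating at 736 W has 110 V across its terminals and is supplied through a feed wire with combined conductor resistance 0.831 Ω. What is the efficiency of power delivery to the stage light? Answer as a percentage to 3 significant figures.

I = P / V = 736 / 110 = 6.691 A through the feed wire.
P_line = I² R_line = (6.691)² × 0.831 = 37.20 W
P_source = P_load + P_line = 736.0 + 37.20 = 773.2 W
η = P_load / P_source = 736.0 / 773.2 = 0.9519

95.2 %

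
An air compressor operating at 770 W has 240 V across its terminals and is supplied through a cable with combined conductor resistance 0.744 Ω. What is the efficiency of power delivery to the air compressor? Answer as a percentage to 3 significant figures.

99.0 %

I = P / V = 770 / 240 = 3.208 A through the cable.
P_line = I² R_line = (3.208)² × 0.744 = 7.658 W
P_source = P_load + P_line = 770.0 + 7.658 = 777.7 W
η = P_load / P_source = 770.0 / 777.7 = 0.9902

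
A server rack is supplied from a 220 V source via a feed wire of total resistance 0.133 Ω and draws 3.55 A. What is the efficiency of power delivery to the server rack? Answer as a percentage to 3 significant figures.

The feed wire carries the full 3.55 A.
P_line = I² R_line = (3.550)² × 0.133 = 1.676 W
P_source = V I = 220 × 3.550 = 781.0 W; P_load = 779.3 W
η = P_load / P_source = 779.3 / 781.0 = 0.9979

99.8 %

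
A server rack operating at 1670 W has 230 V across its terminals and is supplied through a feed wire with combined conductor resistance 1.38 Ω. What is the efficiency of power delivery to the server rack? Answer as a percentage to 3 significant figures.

95.8 %

I = P / V = 1670 / 230 = 7.261 A through the feed wire.
P_line = I² R_line = (7.261)² × 1.38 = 72.75 W
P_source = P_load + P_line = 1670 + 72.75 = 1743 W
η = P_load / P_source = 1670 / 1743 = 0.9583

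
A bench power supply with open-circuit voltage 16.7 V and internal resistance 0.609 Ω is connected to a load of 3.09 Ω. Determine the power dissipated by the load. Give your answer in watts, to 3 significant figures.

63.0 W

Load and internal resistance form a series loop — compute the loop current, then the load power via I²R.
I = ε / (r + R) = 16.7 / (0.609 + 3.09) = 4.515 A
P_load = I² R = (4.515)² × 3.09 = 62.98 W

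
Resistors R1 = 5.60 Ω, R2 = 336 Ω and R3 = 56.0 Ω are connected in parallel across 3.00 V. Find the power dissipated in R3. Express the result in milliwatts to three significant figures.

R3 sits directly across the source, so P = V²/R with V = 3.00 V.
P_R3 = V² / R3 = (3.00)² / 56.0 Ω = 0.1607 W

161 mW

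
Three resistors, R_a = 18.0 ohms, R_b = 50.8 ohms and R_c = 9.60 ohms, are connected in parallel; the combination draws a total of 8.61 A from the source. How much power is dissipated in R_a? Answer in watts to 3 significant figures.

We need the common branch voltage; get it from I_total × R_eq, then P = V²/R for the branch.
1/R_eq = 1/18.0 + 1/50.8 + 1/9.60 ⇒ R_eq = 5.574 Ω
V = I_total × R_eq = 8.610 × 5.574 = 47.99 V
P_R_a = V² / R_a = (47.99)² / 18.0 = 128.0 W

128 W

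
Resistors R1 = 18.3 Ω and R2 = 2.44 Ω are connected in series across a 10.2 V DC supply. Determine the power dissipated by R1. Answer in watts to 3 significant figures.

Since the resistors are in series they all carry the loop current I = V/R_total; the power in any one is I²R.
R_total = 18.3 + 2.44 = 20.74 Ω
I = V / R_total = 10.2 / 20.74 = 0.4918 A
P_R1 = I² × R1 = (0.4918)² × 18.3 = 4.426 W

4.43 W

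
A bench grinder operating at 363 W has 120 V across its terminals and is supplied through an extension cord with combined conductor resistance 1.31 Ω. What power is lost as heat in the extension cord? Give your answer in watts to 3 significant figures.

The extension cord is a series resistance carrying the load current; its dissipation is I²R_line.
I = P / V = 363 / 120 = 3.025 A through the extension cord.
P_line = I² R_line = (3.025)² × 1.31 = 11.99 W

12.0 W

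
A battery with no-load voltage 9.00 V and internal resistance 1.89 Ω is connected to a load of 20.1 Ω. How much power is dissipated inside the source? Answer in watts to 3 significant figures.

0.317 W

The internal resistance carries the same current as the load; P_int = I²r.
I = ε / (r + R) = 9.00 / (1.89 + 20.1) = 0.4093 A
P_int = I² r = (0.4093)² × 1.89 = 0.3166 W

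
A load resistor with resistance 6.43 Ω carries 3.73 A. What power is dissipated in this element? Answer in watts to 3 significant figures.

89.5 W

Knowing I and R, the power is just I²R — no need to find V first.
P = (3.730 A)² × 6.43 Ω = 89.46 W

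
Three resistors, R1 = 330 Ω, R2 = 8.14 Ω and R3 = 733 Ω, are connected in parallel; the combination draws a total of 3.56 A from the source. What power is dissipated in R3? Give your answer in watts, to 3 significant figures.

We need the common branch voltage; get it from I_total × R_eq, then P = V²/R for the branch.
1/R_eq = 1/330 + 1/8.14 + 1/733 ⇒ R_eq = 7.859 Ω
V = I_total × R_eq = 3.560 × 7.859 = 27.98 V
P_R3 = V² / R3 = (27.98)² / 733 = 1.068 W

1.07 W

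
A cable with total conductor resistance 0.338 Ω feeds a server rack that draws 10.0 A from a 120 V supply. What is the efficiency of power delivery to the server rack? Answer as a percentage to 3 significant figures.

97.2 %

The cable carries the full 10.0 A.
P_line = I² R_line = (10.00)² × 0.338 = 33.80 W
P_source = V I = 120 × 10.00 = 1200 W; P_load = 1166 W
η = P_load / P_source = 1166 / 1200 = 0.9718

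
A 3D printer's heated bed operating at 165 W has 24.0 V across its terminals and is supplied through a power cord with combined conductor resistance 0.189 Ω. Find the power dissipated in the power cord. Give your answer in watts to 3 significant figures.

8.93 W

The power cord and load are in series, so the same current flows in both; the loss is I²R_line.
I = P / V = 165 / 24.0 = 6.875 A through the power cord.
P_line = I² R_line = (6.875)² × 0.189 = 8.933 W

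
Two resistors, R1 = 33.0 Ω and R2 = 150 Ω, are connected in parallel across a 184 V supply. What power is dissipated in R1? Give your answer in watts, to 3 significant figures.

1030 W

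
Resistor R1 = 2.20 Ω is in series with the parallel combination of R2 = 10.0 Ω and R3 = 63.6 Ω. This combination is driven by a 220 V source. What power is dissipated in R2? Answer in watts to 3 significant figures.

3070 W

Collapse R2‖R3 to a single equivalent, reducing the network to two series elements.
R_p = (10.0×63.6)/(10.0+63.6) = 8.641 Ω
R_total = 2.20 + 8.641 = 10.84 Ω
I = V / R_total = 220 / 10.84 = 20.29 A
Voltage across the parallel pair: V_p = I × R_p = 20.29 × 8.641 = 175.4 V
R2 sees V_p directly, so P = V_p² / R2.
P_R2 = (175.4)² / 10.0 = 3075 W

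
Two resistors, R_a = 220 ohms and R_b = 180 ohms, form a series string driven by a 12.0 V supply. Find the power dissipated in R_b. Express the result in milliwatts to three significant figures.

The current is common to all series resistors; compute it, then apply P = I²R for the target.
R_total = 220 + 180 = 400.0 Ω
I = V / R_total = 12.0 / 400.0 = 0.03000 A
P_R_b = I² × R_b = (0.03000)² × 180 = 0.1620 W

162 mW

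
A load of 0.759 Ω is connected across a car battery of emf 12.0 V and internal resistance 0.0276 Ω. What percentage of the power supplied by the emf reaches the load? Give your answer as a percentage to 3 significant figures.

96.5 %

The source delivers εI, of which I²R reaches the load and I²r is lost; since I is common, η = R/(R+r).
η = R / (R + r) = 0.759 / (0.759 + 0.0276) = 0.9649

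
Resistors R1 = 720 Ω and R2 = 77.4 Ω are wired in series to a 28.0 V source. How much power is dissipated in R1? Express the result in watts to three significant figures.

0.888 W

Series elements share the same current, so find I first, then use P = I²R.
R_total = 720 + 77.4 = 797.4 Ω
I = V / R_total = 28.0 / 797.4 = 0.03511 A
P_R1 = I² × R1 = (0.03511)² × 720 = 0.8878 W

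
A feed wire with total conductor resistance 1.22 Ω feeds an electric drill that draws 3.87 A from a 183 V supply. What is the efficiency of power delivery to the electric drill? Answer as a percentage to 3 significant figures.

The feed wire carries the full 3.87 A.
P_line = I² R_line = (3.870)² × 1.22 = 18.27 W
P_source = V I = 183 × 3.870 = 708.2 W; P_load = 689.9 W
η = P_load / P_source = 689.9 / 708.2 = 0.9742

97.4 %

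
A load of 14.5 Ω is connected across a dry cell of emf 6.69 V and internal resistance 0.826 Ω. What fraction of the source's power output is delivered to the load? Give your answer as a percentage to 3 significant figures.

94.6 %

Both r and R carry the same current, so the power split is just the resistance split: η = R/(R+r).
η = R / (R + r) = 14.5 / (14.5 + 0.826) = 0.9461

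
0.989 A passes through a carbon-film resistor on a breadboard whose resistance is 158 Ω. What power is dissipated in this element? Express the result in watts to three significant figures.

With I and R stated, P = I²R applies in one step.
P = (0.9890 A)² × 158 Ω = 154.5 W

155 W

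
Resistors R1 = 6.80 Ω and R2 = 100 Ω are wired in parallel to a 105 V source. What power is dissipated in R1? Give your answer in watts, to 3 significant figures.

1620 W

Every branch has 105 V across it, so for R1 the power is simply V²/R.
P_R1 = V² / R1 = (105)² / 6.80 Ω = 1621 W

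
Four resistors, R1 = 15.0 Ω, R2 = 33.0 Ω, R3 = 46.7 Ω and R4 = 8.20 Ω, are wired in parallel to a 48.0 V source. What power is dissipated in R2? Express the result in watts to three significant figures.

69.8 W

Parallel branches share the same voltage; P = V²/R gives the branch power in one step.
P_R2 = V² / R2 = (48.0)² / 33.0 Ω = 69.82 W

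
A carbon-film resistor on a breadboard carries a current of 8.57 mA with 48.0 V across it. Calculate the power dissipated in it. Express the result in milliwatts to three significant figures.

With V and I both given, power follows immediately from P = V I.
P = 48.0 V × 0.008570 A = 0.4114 W

411 mW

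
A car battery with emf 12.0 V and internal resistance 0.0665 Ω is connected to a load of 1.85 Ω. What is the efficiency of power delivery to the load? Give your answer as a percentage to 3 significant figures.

96.5 %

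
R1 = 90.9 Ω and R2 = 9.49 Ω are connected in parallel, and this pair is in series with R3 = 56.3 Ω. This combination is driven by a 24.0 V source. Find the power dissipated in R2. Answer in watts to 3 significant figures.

1.06 W

Reduce the parallel combination to a single R_p; the circuit then becomes R_p in series with the remaining resistor.
R_p = (90.9×9.49)/(90.9+9.49) = 8.593 Ω
R_total = R_p + 56.3 = 8.593 + 56.3 = 64.89 Ω
I = V / R_total = 24.0 / 64.89 = 0.3698 A
Voltage across the parallel pair: V_p = I × R_p = 0.3698 × 8.593 = 3.178 V
R2 sits across V_p; its power is V_p²/R.
P_R2 = (3.178)² / 9.49 = 1.064 W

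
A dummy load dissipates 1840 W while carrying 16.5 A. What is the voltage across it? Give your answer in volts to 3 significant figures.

112 V

From P = V I = I²R = V²/R, with the two given quantities we get V = P / I.
V = 1840 / 16.50 = 111.5 V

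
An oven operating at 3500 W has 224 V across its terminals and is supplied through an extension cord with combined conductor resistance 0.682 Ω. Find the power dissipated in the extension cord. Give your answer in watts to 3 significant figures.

167 W

Line loss is just I²R for the cable — we know both I and R_line directly.
I = P / V = 3500 / 224 = 15.62 A through the extension cord.
P_line = I² R_line = (15.62)² × 0.682 = 166.5 W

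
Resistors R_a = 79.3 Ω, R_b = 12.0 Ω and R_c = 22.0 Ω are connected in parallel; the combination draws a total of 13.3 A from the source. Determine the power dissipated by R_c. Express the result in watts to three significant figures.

402 W

We need the common branch voltage; get it from I_total × R_eq, then P = V²/R for the branch.
1/R_eq = 1/79.3 + 1/12.0 + 1/22.0 ⇒ R_eq = 7.072 Ω
V = I_total × R_eq = 13.30 × 7.072 = 94.06 V
P_R_c = V² / R_c = (94.06)² / 22.0 = 402.2 W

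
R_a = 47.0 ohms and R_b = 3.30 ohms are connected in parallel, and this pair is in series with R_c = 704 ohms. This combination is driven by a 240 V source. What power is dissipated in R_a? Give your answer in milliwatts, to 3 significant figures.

23.3 mW

Collapse the R_a‖R_b pair into one equivalent R_p; then R_p and R_c form a series string.
R_p = (47.0×3.30)/(47.0+3.30) = 3.083 Ω
R_total = R_p + 704 = 3.083 + 704 = 707.1 Ω
I = V / R_total = 240 / 707.1 = 0.3394 A
Voltage across the parallel pair: V_p = I × R_p = 0.3394 × 3.083 = 1.047 V
R_a has V_p across it, so P = V_p²/R_a.
P_R_a = (1.047)² / 47.0 = 0.02331 W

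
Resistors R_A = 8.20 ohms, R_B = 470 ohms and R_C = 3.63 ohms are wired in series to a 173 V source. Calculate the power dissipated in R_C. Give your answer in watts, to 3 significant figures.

0.468 W

In a series string the same current flows through every resistor — find that current, then P = I²R for the one we want.
R_total = 8.20 + 470 + 3.63 = 481.8 Ω
I = V / R_total = 173 / 481.8 = 0.3590 A
P_R_C = I² × R_C = (0.3590)² × 3.63 = 0.4680 W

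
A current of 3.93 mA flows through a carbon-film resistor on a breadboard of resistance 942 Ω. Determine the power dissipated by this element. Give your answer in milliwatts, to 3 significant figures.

14.5 mW

With I and R stated, P = I²R applies in one step.
P = (0.003930 A)² × 942 Ω = 0.01455 W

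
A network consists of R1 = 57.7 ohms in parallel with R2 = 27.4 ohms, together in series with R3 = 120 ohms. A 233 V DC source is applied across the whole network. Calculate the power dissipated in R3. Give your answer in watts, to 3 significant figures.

Collapse the R1‖R2 pair into one equivalent R_p; then R_p and R3 form a series string.
R_p = (57.7×27.4)/(57.7+27.4) = 18.58 Ω
R_total = R_p + 120 = 18.58 + 120 = 138.6 Ω
I = V / R_total = 233 / 138.6 = 1.681 A
All the supply current flows through R3; use P = I²R3.
P_R3 = (1.681)² × 120 = 339.2 W

339 W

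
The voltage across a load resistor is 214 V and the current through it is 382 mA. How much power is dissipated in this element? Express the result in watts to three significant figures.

81.7 W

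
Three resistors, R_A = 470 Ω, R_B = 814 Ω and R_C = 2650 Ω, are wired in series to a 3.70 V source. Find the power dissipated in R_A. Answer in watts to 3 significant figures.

0.000416 W

Series elements share the same current, so find I first, then use P = I²R.
R_total = 470 + 814 + 2650 = 3934 Ω
I = V / R_total = 3.70 / 3934 = 0.0009405 A
P_R_A = I² × R_A = (0.0009405)² × 470 = 0.0004158 W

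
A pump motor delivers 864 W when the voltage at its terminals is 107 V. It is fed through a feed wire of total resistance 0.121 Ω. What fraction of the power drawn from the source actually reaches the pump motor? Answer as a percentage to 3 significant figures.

I = P / V = 864 / 107 = 8.075 A through the feed wire.
P_line = I² R_line = (8.075)² × 0.121 = 7.889 W
P_source = P_load + P_line = 864.0 + 7.889 = 871.9 W
η = P_load / P_source = 864.0 / 871.9 = 0.9910

99.1 %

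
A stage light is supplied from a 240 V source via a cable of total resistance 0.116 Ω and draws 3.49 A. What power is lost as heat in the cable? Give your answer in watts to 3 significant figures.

Only the current and the line resistance are needed for the I²R loss.
The cable carries the full 3.49 A.
P_line = I² R_line = (3.490)² × 0.116 = 1.413 W

1.41 W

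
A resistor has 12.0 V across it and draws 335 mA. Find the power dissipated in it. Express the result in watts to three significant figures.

Since both terminal voltage and current are stated, P = V I gives the power in one step.
P = 12.0 V × 0.3350 A = 4.020 W

4.02 W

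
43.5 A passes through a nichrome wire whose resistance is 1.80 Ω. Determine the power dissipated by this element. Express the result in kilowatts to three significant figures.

3.41 kW

With I and R stated, P = I²R applies in one step.
P = (43.50 A)² × 1.80 Ω = 3406 W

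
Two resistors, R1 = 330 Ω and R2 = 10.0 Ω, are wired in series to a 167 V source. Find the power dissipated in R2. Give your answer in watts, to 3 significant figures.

2.41 W

Every series element carries the same I. Get I from the total resistance, then P = I² × R2.
R_total = 330 + 10.0 = 340.0 Ω
I = V / R_total = 167 / 340.0 = 0.4912 A
P_R2 = I² × R2 = (0.4912)² × 10.0 = 2.413 W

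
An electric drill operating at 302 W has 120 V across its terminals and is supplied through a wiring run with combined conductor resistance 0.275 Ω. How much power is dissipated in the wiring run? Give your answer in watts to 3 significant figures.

The wiring run is a series resistance carrying the load current; its dissipation is I²R_line.
I = P / V = 302 / 120 = 2.517 A through the wiring run.
P_line = I² R_line = (2.517)² × 0.275 = 1.742 W

1.74 W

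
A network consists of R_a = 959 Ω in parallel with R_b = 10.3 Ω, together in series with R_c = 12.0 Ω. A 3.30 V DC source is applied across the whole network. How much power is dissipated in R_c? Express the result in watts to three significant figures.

0.265 W

First find R_p for the parallel pair, then treat R_p + R_c as a series loop.
R_p = (959×10.3)/(959+10.3) = 10.19 Ω
R_total = R_p + 12.0 = 10.19 + 12.0 = 22.19 Ω
I = V / R_total = 3.30 / 22.19 = 0.1487 A
R_c carries the full series current, so P = I²R.
P_R_c = (0.1487)² × 12.0 = 0.2654 W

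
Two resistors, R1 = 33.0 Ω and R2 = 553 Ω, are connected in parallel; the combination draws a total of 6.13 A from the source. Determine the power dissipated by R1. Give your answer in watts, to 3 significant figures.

1100 W

Parallel branches share V, not I — compute V via R_eq, then use V²/R for the target branch.
1/R_eq = 1/33.0 + 1/553 ⇒ R_eq = 31.14 Ω
V = I_total × R_eq = 6.130 × 31.14 = 190.9 V
P_R1 = V² / R1 = (190.9)² / 33.0 = 1104 W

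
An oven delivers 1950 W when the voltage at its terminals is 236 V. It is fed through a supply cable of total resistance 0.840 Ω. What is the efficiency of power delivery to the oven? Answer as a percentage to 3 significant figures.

I = P / V = 1950 / 236 = 8.263 A through the supply cable.
P_line = I² R_line = (8.263)² × 0.840 = 57.35 W
P_source = P_load + P_line = 1950 + 57.35 = 2007 W
η = P_load / P_source = 1950 / 2007 = 0.9714

97.1 %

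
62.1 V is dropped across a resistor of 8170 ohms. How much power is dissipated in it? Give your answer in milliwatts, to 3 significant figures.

472 mW

We know the drop across the element and its resistance — P = V²/R, one step.
P = (62.1 V)² / 8170 Ω = 0.4720 W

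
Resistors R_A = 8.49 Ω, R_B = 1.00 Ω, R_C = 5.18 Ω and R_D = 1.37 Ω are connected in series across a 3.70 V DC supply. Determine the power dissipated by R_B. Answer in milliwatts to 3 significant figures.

53.2 mW

The current is common to all series resistors; compute it, then apply P = I²R for the target.
R_total = 8.49 + 1.00 + 5.18 + 1.37 = 16.04 Ω
I = V / R_total = 3.70 / 16.04 = 0.2307 A
P_R_B = I² × R_B = (0.2307)² × 1.00 = 0.05321 W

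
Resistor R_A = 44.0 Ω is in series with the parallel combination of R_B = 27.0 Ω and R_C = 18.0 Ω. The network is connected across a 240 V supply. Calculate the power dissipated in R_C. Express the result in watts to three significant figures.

124 W

First combine the parallel branches into one equivalent R_p, then R_A + R_p is a series pair.
R_p = (27.0×18.0)/(27.0+18.0) = 10.80 Ω
R_total = 44.0 + 10.80 = 54.80 Ω
I = V / R_total = 240 / 54.80 = 4.380 A
Voltage across the parallel pair: V_p = I × R_p = 4.380 × 10.80 = 47.30 V
R_C sees V_p directly, so P = V_p² / R_C.
P_R_C = (47.30)² / 18.0 = 124.3 W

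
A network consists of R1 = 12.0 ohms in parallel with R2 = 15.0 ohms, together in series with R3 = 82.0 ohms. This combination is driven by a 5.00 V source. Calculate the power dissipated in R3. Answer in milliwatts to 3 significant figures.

Collapse the R1‖R2 pair into one equivalent R_p; then R_p and R3 form a series string.
R_p = (12.0×15.0)/(12.0+15.0) = 6.667 Ω
R_total = R_p + 82.0 = 6.667 + 82.0 = 88.67 Ω
I = V / R_total = 5.00 / 88.67 = 0.05639 A
R3 carries the full series current, so P = I²R.
P_R3 = (0.05639)² × 82.0 = 0.2608 W

261 mW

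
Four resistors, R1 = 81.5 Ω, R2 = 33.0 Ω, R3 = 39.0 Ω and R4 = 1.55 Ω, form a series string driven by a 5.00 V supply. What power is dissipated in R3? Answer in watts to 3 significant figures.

0.0406 W

Series elements share the same current, so find I first, then use P = I²R.
R_total = 81.5 + 33.0 + 39.0 + 1.55 = 155.1 Ω
I = V / R_total = 5.00 / 155.1 = 0.03225 A
P_R3 = I² × R3 = (0.03225)² × 39.0 = 0.04056 W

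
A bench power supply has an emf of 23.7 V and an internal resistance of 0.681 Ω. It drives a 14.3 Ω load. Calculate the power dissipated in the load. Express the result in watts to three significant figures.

Load and internal resistance form a series loop — compute the loop current, then the load power via I²R.
I = ε / (r + R) = 23.7 / (0.681 + 14.3) = 1.582 A
P_load = I² R = (1.582)² × 14.3 = 35.79 W

35.8 W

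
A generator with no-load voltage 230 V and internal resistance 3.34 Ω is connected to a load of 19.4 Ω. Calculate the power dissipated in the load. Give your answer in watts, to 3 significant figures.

1980 W

Find the circuit current first, then P = I²R for the load (series elements share I).
I = ε / (r + R) = 230 / (3.34 + 19.4) = 10.11 A
P_load = I² R = (10.11)² × 19.4 = 1985 W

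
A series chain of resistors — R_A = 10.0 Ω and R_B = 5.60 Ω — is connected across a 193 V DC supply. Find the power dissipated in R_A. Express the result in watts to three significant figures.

1530 W

In a series string the same current flows through every resistor — find that current, then P = I²R for the one we want.
R_total = 10.0 + 5.60 = 15.60 Ω
I = V / R_total = 193 / 15.60 = 12.37 A
P_R_A = I² × R_A = (12.37)² × 10.0 = 1531 W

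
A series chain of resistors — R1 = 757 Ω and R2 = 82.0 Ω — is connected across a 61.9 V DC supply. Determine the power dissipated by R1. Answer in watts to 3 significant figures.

4.12 W

The current is common to all series resistors; compute it, then apply P = I²R for the target.
R_total = 757 + 82.0 = 839.0 Ω
I = V / R_total = 61.9 / 839.0 = 0.07378 A
P_R1 = I² × R1 = (0.07378)² × 757 = 4.121 W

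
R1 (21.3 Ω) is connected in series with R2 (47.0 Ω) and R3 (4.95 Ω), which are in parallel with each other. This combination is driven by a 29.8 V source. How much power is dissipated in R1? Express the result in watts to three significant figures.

28.5 W

Replace R2 and R3 with their parallel equivalent so the circuit becomes R1 in series with R_p.
R_p = (47.0×4.95)/(47.0+4.95) = 4.478 Ω
R_total = 21.3 + 4.478 = 25.78 Ω
I = V / R_total = 29.8 / 25.78 = 1.156 A
The full supply current passes through R1: P = I²R.
P_R1 = (1.156)² × 21.3 = 28.46 W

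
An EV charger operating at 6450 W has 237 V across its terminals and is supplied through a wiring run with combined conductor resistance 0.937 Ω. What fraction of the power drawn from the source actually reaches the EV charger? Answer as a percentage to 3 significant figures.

I = P / V = 6450 / 237 = 27.22 A through the wiring run.
P_line = I² R_line = (27.22)² × 0.937 = 694.0 W
P_source = P_load + P_line = 6450 + 694.0 = 7144 W
η = P_load / P_source = 6450 / 7144 = 0.9029

90.3 %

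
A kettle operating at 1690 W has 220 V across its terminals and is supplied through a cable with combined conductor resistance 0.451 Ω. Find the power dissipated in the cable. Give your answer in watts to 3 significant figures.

The cable and load are in series, so the same current flows in both; the loss is I²R_line.
I = P / V = 1690 / 220 = 7.682 A through the cable.
P_line = I² R_line = (7.682)² × 0.451 = 26.61 W

26.6 W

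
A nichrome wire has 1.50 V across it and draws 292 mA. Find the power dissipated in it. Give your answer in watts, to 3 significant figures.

0.438 W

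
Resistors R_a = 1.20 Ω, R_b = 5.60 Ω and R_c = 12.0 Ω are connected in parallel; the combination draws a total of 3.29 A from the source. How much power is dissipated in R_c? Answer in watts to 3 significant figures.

Only the total current is stated, so first find the parallel equivalent to get the voltage across the combination.
1/R_eq = 1/1.20 + 1/5.60 + 1/12.0 ⇒ R_eq = 0.9130 Ω
V = I_total × R_eq = 3.290 × 0.9130 = 3.004 V
P_R_c = V² / R_c = (3.004)² / 12.0 = 0.7520 W

0.752 W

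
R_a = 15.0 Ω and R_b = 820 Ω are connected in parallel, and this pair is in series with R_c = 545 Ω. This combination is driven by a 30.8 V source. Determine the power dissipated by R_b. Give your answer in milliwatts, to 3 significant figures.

0.801 mW

Collapse the R_a‖R_b pair into one equivalent R_p; then R_p and R_c form a series string.
R_p = (15.0×820)/(15.0+820) = 14.73 Ω
R_total = R_p + 545 = 14.73 + 545 = 559.7 Ω
I = V / R_total = 30.8 / 559.7 = 0.05503 A
Voltage across the parallel pair: V_p = I × R_p = 0.05503 × 14.73 = 0.8106 V
R_b sits across V_p; its power is V_p²/R.
P_R_b = (0.8106)² / 820 = 0.0008012 W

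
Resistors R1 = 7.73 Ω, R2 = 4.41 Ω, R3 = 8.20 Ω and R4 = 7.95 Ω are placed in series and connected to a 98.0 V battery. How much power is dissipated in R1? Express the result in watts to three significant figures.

Series elements share the same current, so find I first, then use P = I²R.
R_total = 7.73 + 4.41 + 8.20 + 7.95 = 28.29 Ω
I = V / R_total = 98.0 / 28.29 = 3.464 A
P_R1 = I² × R1 = (3.464)² × 7.73 = 92.76 W

92.8 W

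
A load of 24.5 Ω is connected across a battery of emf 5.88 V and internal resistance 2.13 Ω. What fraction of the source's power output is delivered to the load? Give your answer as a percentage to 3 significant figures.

η = P_load/(P_load+P_int) = I²R/(I²R+I²r) = R/(R+r) — the I² cancels for series elements.
η = R / (R + r) = 24.5 / (24.5 + 2.13) = 0.9200

92.0 %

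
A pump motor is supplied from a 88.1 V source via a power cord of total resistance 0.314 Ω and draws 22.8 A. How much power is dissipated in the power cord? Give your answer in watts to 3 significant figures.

163 W

The power cord is a series resistance carrying the load current; its dissipation is I²R_line.
The power cord carries the full 22.8 A.
P_line = I² R_line = (22.80)² × 0.314 = 163.2 W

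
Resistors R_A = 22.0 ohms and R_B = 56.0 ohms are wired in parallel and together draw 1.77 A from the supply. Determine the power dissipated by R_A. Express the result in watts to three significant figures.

Only the total current is stated, so first find the parallel equivalent to get the voltage across the combination.
1/R_eq = 1/22.0 + 1/56.0 ⇒ R_eq = 15.79 Ω
V = I_total × R_eq = 1.770 × 15.79 = 27.96 V
P_R_A = V² / R_A = (27.96)² / 22.0 = 35.53 W

35.5 W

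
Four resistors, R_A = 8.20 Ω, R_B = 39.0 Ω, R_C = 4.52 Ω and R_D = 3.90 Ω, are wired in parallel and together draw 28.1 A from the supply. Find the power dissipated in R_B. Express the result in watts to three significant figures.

51.8 W

The branches share the same voltage, but only the total current is given — find V from the equivalent resistance first.
1/R_eq = 1/8.20 + 1/39.0 + 1/4.52 + 1/3.90 ⇒ R_eq = 1.599 Ω
V = I_total × R_eq = 28.10 × 1.599 = 44.94 V
P_R_B = V² / R_B = (44.94)² / 39.0 = 51.79 W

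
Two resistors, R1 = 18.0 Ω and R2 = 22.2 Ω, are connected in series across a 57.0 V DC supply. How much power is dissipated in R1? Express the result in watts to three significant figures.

36.2 W

Series elements share the same current, so find I first, then use P = I²R.
R_total = 18.0 + 22.2 = 40.20 Ω
I = V / R_total = 57.0 / 40.20 = 1.418 A
P_R1 = I² × R1 = (1.418)² × 18.0 = 36.19 W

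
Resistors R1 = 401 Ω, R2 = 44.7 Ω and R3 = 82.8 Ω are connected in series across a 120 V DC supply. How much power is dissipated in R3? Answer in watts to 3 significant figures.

Series elements share the same current, so find I first, then use P = I²R.
R_total = 401 + 44.7 + 82.8 = 528.5 Ω
I = V / R_total = 120 / 528.5 = 0.2271 A
P_R3 = I² × R3 = (0.2271)² × 82.8 = 4.269 W

4.27 W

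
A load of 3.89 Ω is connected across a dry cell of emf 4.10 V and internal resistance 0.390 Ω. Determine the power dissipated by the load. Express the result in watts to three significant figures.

The internal resistance and the load are in series, so the same I flows through both; get I from ε/(r+R), then I²R for the load.
I = ε / (r + R) = 4.10 / (0.390 + 3.89) = 0.9579 A
P_load = I² R = (0.9579)² × 3.89 = 3.570 W

3.57 W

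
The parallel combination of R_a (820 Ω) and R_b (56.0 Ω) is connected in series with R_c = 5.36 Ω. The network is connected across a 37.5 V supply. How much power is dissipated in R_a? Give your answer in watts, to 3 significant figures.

Collapse the R_a‖R_b pair into one equivalent R_p; then R_p and R_c form a series string.
R_p = (820×56.0)/(820+56.0) = 52.42 Ω
R_total = R_p + 5.36 = 52.42 + 5.36 = 57.78 Ω
I = V / R_total = 37.5 / 57.78 = 0.6490 A
Voltage across the parallel pair: V_p = I × R_p = 0.6490 × 52.42 = 34.02 V
R_a sits across V_p; its power is V_p²/R.
P_R_a = (34.02)² / 820 = 1.412 W

1.41 W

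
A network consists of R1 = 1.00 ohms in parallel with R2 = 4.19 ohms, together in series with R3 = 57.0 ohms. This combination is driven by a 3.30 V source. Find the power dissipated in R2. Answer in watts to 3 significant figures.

0.000507 W

Reduce the parallel combination to a single R_p; the circuit then becomes R_p in series with the remaining resistor.
R_p = (1.00×4.19)/(1.00+4.19) = 0.8073 Ω
R_total = R_p + 57.0 = 0.8073 + 57.0 = 57.81 Ω
I = V / R_total = 3.30 / 57.81 = 0.05709 A
Voltage across the parallel pair: V_p = I × R_p = 0.05709 × 0.8073 = 0.04609 V
Use P = V²/R for R2 with V = V_p.
P_R2 = (0.04609)² / 4.19 = 0.0005069 W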